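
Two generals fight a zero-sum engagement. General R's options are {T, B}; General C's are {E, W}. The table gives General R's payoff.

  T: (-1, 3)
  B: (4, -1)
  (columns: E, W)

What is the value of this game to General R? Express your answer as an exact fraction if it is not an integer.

Row minima: T → -1, B → -1; maximin = -1.
Column maxima: E → 4, W → 3; minimax = 3.
-1 ≠ 3, so there is no saddle point; optimal play is mixed.
Let General R play T with probability p. Expected payoff against E: (-1)p + 4(1−p) = −5p + 4; against W: 3p + (-1)(1−p) = 4p − 1.
Setting these equal: −5p + 4 = 4p − 1 ⇒ −9p = -5 ⇒ p = 5/9, and the value is (-5)·(5/9) + 4 = 11/9.
For General C: with q = P(E), equating T's and B's payoffs gives −4q + 3 = 5q − 1 ⇒ q = 4/9.

11/9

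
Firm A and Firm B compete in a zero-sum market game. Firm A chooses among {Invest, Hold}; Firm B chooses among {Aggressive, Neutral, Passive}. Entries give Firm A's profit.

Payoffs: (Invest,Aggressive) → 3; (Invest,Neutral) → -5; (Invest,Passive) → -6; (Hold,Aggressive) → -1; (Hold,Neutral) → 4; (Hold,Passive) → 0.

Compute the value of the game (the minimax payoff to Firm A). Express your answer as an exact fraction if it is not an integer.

Row minima: Invest → -6, Hold → -1; maximin = -1.
Column maxima: Aggressive → 3, Neutral → 4, Passive → 0; minimax = 0.
-1 ≠ 0, so there is no saddle point; optimal play is mixed.
Neutral is strictly dominated by Passive (it gives Firm A strictly more in every row), so Firm B never plays it.
On the remaining 2×2 (Invest, Hold vs Aggressive, Passive):
Let Firm A play Invest with probability p. Expected payoff against Aggressive: 3p + (-1)(1−p) = 4p − 1; against Passive: (-6)p + 0(1−p) = −6p.
Setting these equal: 4p − 1 = −6p ⇒ 10p = 1 ⇒ p = 1/10, and the value is (4)·(1/10) − 1 = -3/5.
For Firm B: with q = P(Aggressive), equating Invest's and Hold's payoffs gives 9q − 6 = −q ⇒ q = 3/5.

-3/5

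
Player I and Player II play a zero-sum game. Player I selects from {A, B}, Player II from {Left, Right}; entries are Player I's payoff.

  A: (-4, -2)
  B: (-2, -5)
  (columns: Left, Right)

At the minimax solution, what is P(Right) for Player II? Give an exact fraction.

Row minima: A → -4, B → -5; maximin = -4.
Column maxima: Left → -2, Right → -2; minimax = -2.
-4 ≠ -2, so there is no saddle point; optimal play is mixed.
Let Player I play A with probability p. Expected payoff against Left: (-4)p + (-2)(1−p) = −2p − 2; against Right: (-2)p + (-5)(1−p) = 3p − 5.
Setting these equal: −2p − 2 = 3p − 5 ⇒ −5p = -3 ⇒ p = 3/5, and the value is (-2)·(3/5) − 2 = -16/5.
For Player II: with q = P(Left), equating A's and B's payoffs gives −2q − 2 = 3q − 5 ⇒ q = 3/5.

2/5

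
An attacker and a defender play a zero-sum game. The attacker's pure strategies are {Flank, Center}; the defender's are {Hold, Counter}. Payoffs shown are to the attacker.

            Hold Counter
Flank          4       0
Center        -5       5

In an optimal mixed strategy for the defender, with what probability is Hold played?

Row minima: Flank → 0, Center → -5; maximin = 0.
Column maxima: Hold → 4, Counter → 5; minimax = 4.
0 ≠ 4, so there is no saddle point; optimal play is mixed.
Let the attacker play Flank with probability p. Expected payoff against Hold: 4p + (-5)(1−p) = 9p − 5; against Counter: 0p + 5(1−p) = −5p + 5.
Setting these equal: 9p − 5 = −5p + 5 ⇒ 14p = 10 ⇒ p = 5/7, and the value is (9)·(5/7) − 5 = 10/7.
For the defender: with q = P(Hold), equating Flank's and Center's payoffs gives 4q = −10q + 5 ⇒ q = 5/14.

5/14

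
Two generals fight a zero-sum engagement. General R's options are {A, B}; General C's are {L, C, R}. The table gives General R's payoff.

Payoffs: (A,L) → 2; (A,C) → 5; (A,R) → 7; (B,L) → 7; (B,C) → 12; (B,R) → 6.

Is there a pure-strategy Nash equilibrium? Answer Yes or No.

Row minima: A → 2, B → 6; maximin = 6.
Column maxima: L → 7, C → 12, R → 7; minimax = 7.
6 ≠ 7, so no pure-strategy equilibrium exists.

No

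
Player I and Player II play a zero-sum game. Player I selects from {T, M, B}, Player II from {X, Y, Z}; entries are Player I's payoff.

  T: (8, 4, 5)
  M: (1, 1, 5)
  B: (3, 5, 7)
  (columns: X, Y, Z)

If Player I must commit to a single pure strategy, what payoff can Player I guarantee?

4

Row minima: T → 4, M → 1, B → 3.
The best of these is 4.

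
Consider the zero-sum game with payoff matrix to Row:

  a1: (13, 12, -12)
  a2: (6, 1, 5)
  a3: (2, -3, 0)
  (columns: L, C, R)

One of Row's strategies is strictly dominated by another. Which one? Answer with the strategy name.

a2 gives a strictly higher payoff than a3 against every column: 6 > 2, 1 > -3, 5 > 0.
So a3 is strictly dominated and Row never plays it.

a3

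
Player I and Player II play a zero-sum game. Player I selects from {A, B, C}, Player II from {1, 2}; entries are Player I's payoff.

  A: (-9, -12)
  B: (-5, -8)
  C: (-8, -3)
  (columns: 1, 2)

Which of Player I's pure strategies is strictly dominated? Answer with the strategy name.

B gives a strictly higher payoff than A against every column: -5 > -9, -8 > -12.
So A is strictly dominated and Player I never plays it.

A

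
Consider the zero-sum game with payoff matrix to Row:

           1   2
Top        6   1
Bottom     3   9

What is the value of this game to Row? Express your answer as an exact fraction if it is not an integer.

Row minima: Top → 1, Bottom → 3; maximin = 3.
Column maxima: 1 → 6, 2 → 9; minimax = 6.
3 ≠ 6, so there is no saddle point; optimal play is mixed.
Let Row play Top with probability p. Expected payoff against 1: 6p + 3(1−p) = 3p + 3; against 2: 1p + 9(1−p) = −8p + 9.
Setting these equal: 3p + 3 = −8p + 9 ⇒ 11p = 6 ⇒ p = 6/11, and the value is (3)·(6/11) + 3 = 51/11.
For Column: with q = P(1), equating Top's and Bottom's payoffs gives 5q + 1 = −6q + 9 ⇒ q = 8/11.

51/11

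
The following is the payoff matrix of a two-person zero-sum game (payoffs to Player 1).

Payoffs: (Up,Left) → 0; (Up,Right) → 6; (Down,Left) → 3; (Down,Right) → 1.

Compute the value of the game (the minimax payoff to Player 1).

Row minima: Up → 0, Down → 1; maximin = 1.
Column maxima: Left → 3, Right → 6; minimax = 3.
1 ≠ 3, so there is no saddle point; optimal play is mixed.
Let Player 1 play Up with probability p. Expected payoff against Left: 0p + 3(1−p) = −3p + 3; against Right: 6p + 1(1−p) = 5p + 1.
Setting these equal: −3p + 3 = 5p + 1 ⇒ −8p = -2 ⇒ p = 1/4, and the value is (-3)·(1/4) + 3 = 9/4.
For Player 2: with q = P(Left), equating Up's and Down's payoffs gives −6q + 6 = 2q + 1 ⇒ q = 5/8.

9/4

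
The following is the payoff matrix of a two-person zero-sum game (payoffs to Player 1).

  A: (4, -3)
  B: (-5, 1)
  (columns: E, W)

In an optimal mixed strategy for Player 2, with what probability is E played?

Row minima: A → -3, B → -5; maximin = -3.
Column maxima: E → 4, W → 1; minimax = 1.
-3 ≠ 1, so there is no saddle point; optimal play is mixed.
Let Player 1 play A with probability p. Expected payoff against E: 4p + (-5)(1−p) = 9p − 5; against W: (-3)p + 1(1−p) = −4p + 1.
Setting these equal: 9p − 5 = −4p + 1 ⇒ 13p = 6 ⇒ p = 6/13, and the value is (9)·(6/13) − 5 = -11/13.
For Player 2: with q = P(E), equating A's and B's payoffs gives 7q − 3 = −6q + 1 ⇒ q = 4/13.

4/13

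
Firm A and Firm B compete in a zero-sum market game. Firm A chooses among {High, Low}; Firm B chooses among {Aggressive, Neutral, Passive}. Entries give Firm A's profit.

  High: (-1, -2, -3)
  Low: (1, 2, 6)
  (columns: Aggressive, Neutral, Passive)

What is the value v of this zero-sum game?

1

Row minima: High → -3, Low → 1; maximin = 1.
Column maxima: Aggressive → 1, Neutral → 2, Passive → 6; minimax = 1.
Since maximin = minimax = 1, there is a saddle point and the value is 1.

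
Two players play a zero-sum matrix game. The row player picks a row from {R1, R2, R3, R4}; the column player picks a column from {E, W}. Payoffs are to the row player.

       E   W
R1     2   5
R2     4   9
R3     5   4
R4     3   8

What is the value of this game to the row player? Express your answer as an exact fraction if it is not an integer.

29/6

Row minima: R1 → 2, R2 → 4, R3 → 4, R4 → 3; maximin = 4.
Column maxima: E → 5, W → 9; minimax = 5.
4 ≠ 5, so there is no saddle point; optimal play is mixed.
R1 is strictly dominated by R2, so the row player never plays it.
R4 is strictly dominated by R2, so the row player never plays it.
On the remaining 2×2 (R2, R3 vs E, W):
Let the row player play R2 with probability p. Expected payoff against E: 4p + 5(1−p) = −p + 5; against W: 9p + 4(1−p) = 5p + 4.
Setting these equal: −p + 5 = 5p + 4 ⇒ −6p = -1 ⇒ p = 1/6, and the value is (-1)·(1/6) + 5 = 29/6.
For the column player: with q = P(E), equating R2's and R3's payoffs gives −5q + 9 = q + 4 ⇒ q = 5/6.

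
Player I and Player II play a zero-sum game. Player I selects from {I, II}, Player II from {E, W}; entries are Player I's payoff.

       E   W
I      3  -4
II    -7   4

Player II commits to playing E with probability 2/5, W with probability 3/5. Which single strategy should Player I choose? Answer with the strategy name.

II

Expected payoff of I: (2/5)·3 + (3/5)·(-4) = -6/5.
Expected payoff of II: (2/5)·(-7) + (3/5)·4 = -2/5.
The largest is -2/5, so Player I's best response is II.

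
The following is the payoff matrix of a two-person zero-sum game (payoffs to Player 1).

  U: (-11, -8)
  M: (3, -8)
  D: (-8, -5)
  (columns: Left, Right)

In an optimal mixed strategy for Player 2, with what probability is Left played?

Row minima: U → -11, M → -8, D → -8; maximin = -8.
Column maxima: Left → 3, Right → -5; minimax = -5.
-8 ≠ -5, so there is no saddle point; optimal play is mixed.
U is strictly dominated by D, so Player 1 never plays it.
On the remaining 2×2 (M, D vs Left, Right):
Let Player 1 play M with probability p. Expected payoff against Left: 3p + (-8)(1−p) = 11p − 8; against Right: (-8)p + (-5)(1−p) = −3p − 5.
Setting these equal: 11p − 8 = −3p − 5 ⇒ 14p = 3 ⇒ p = 3/14, and the value is (11)·(3/14) − 8 = -79/14.
For Player 2: with q = P(Left), equating M's and D's payoffs gives 11q − 8 = −3q − 5 ⇒ q = 3/14.

3/14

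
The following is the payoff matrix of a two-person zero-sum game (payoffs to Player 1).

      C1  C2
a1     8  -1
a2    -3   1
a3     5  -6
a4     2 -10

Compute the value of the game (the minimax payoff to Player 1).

5/13

Row minima: a1 → -1, a2 → -3, a3 → -6, a4 → -10; maximin = -1.
Column maxima: C1 → 8, C2 → 1; minimax = 1.
-1 ≠ 1, so there is no saddle point; optimal play is mixed.
a3 is strictly dominated by a1, so Player 1 never plays it.
a4 is strictly dominated by a1, so Player 1 never plays it.
On the remaining 2×2 (a1, a2 vs C1, C2):
Let Player 1 play a1 with probability p. Expected payoff against C1: 8p + (-3)(1−p) = 11p − 3; against C2: (-1)p + 1(1−p) = −2p + 1.
Setting these equal: 11p − 3 = −2p + 1 ⇒ 13p = 4 ⇒ p = 4/13, and the value is (11)·(4/13) − 3 = 5/13.
For Player 2: with q = P(C1), equating a1's and a2's payoffs gives 9q − 1 = −4q + 1 ⇒ q = 2/13.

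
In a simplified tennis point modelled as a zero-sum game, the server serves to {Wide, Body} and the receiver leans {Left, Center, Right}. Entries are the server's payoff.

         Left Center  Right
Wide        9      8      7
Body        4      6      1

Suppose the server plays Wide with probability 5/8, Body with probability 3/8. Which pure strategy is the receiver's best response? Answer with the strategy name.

Right

If the receiver plays Left, the server's expected payoff is (5/8)·9 + (3/8)·4 = 57/8.
If the receiver plays Center, the server's expected payoff is (5/8)·8 + (3/8)·6 = 29/4.
If the receiver plays Right, the server's expected payoff is (5/8)·7 + (3/8)·1 = 19/4.
The receiver minimizes the server's payoff; the smallest is 19/4, so the best response is Right.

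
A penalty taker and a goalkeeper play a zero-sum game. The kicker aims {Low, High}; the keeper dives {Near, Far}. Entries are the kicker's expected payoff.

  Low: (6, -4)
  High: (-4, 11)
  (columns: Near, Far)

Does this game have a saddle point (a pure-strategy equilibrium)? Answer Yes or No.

Row minima: Low → -4, High → -4; maximin = -4.
Column maxima: Near → 6, Far → 11; minimax = 6.
-4 ≠ 6, so no pure-strategy equilibrium exists.

No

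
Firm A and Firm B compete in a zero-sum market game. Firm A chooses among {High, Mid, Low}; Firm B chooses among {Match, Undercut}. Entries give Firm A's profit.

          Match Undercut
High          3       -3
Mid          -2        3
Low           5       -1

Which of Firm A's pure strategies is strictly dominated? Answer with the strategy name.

Low gives a strictly higher payoff than High against every column: 5 > 3, -1 > -3.
So High is strictly dominated and Firm A never plays it.

High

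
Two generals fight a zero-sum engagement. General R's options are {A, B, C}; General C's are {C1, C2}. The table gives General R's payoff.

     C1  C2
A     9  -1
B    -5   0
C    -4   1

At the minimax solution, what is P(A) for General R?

1/3

Row minima: A → -1, B → -5, C → -4; maximin = -1.
Column maxima: C1 → 9, C2 → 1; minimax = 1.
-1 ≠ 1, so there is no saddle point; optimal play is mixed.
B is strictly dominated by C, so General R never plays it.
On the remaining 2×2 (A, C vs C1, C2):
Let General R play A with probability p. Expected payoff against C1: 9p + (-4)(1−p) = 13p − 4; against C2: (-1)p + 1(1−p) = −2p + 1.
Setting these equal: 13p − 4 = −2p + 1 ⇒ 15p = 5 ⇒ p = 1/3, and the value is (13)·(1/3) − 4 = 1/3.
For General C: with q = P(C1), equating A's and C's payoffs gives 10q − 1 = −5q + 1 ⇒ q = 2/15.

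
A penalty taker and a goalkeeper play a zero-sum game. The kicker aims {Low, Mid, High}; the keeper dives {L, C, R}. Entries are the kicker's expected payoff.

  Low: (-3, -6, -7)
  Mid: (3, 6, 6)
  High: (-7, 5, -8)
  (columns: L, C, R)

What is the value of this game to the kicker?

3

Row minima: Low → -7, Mid → 3, High → -8; maximin = 3.
Column maxima: L → 3, C → 6, R → 6; minimax = 3.
Since maximin = minimax = 3, there is a saddle point and the value is 3.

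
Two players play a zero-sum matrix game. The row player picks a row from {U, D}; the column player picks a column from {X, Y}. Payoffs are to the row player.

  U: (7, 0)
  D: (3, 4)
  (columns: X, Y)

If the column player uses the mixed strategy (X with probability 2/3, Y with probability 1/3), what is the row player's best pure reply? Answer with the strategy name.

U

Expected payoff of U: (2/3)·7 + (1/3)·0 = 14/3.
Expected payoff of D: (2/3)·3 + (1/3)·4 = 10/3.
The largest is 14/3, so the row player's best response is U.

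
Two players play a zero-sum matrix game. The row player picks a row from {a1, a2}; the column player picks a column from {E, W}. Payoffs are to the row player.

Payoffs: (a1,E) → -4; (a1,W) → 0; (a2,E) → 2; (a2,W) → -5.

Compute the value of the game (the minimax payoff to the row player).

-20/11

Row minima: a1 → -4, a2 → -5; maximin = -4.
Column maxima: E → 2, W → 0; minimax = 0.
-4 ≠ 0, so there is no saddle point; optimal play is mixed.
Let the row player play a1 with probability p. Expected payoff against E: (-4)p + 2(1−p) = −6p + 2; against W: 0p + (-5)(1−p) = 5p − 5.
Setting these equal: −6p + 2 = 5p − 5 ⇒ −11p = -7 ⇒ p = 7/11, and the value is (-6)·(7/11) + 2 = -20/11.
For the column player: with q = P(E), equating a1's and a2's payoffs gives −4q = 7q − 5 ⇒ q = 5/11.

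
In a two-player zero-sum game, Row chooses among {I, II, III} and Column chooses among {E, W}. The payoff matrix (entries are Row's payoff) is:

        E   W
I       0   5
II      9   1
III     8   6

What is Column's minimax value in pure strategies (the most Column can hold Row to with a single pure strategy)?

6

Column maxima: E → 9, W → 6.
The smallest of these is 6.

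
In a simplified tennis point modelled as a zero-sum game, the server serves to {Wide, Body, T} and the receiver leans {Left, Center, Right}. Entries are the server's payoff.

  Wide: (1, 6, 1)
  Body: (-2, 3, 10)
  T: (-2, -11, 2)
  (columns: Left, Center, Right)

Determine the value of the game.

1

Row minima: Wide → 1, Body → -2, T → -11; maximin = 1.
Column maxima: Left → 1, Center → 6, Right → 10; minimax = 1.
Since maximin = minimax = 1, there is a saddle point and the value is 1.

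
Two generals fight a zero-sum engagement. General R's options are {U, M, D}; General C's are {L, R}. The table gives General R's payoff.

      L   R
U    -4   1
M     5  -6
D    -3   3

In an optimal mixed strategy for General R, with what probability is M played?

Row minima: U → -4, M → -6, D → -3; maximin = -3.
Column maxima: L → 5, R → 3; minimax = 3.
-3 ≠ 3, so there is no saddle point; optimal play is mixed.
U is strictly dominated by D, so General R never plays it.
On the remaining 2×2 (M, D vs L, R):
Let General R play M with probability p. Expected payoff against L: 5p + (-3)(1−p) = 8p − 3; against R: (-6)p + 3(1−p) = −9p + 3.
Setting these equal: 8p − 3 = −9p + 3 ⇒ 17p = 6 ⇒ p = 6/17, and the value is (8)·(6/17) − 3 = -3/17.
For General C: with q = P(L), equating M's and D's payoffs gives 11q − 6 = −6q + 3 ⇒ q = 9/17.

6/17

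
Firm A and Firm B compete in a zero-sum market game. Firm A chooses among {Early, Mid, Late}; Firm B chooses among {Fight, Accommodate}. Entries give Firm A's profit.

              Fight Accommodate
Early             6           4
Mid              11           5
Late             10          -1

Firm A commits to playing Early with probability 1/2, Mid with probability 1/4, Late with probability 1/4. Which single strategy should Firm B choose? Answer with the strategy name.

If Firm B plays Fight, Firm A's expected payoff is (1/2)·6 + (1/4)·11 + (1/4)·10 = 33/4.
If Firm B plays Accommodate, Firm A's expected payoff is (1/2)·4 + (1/4)·5 + (1/4)·(-1) = 3.
Firm B minimizes Firm A's payoff; the smallest is 3, so the best response is Accommodate.

Accommodate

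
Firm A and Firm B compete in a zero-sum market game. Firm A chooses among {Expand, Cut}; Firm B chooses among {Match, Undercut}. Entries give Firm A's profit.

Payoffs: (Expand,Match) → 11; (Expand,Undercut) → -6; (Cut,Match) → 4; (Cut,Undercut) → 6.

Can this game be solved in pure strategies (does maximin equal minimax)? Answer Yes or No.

No

Row minima: Expand → -6, Cut → 4; maximin = 4.
Column maxima: Match → 11, Undercut → 6; minimax = 6.
4 ≠ 6, so no pure-strategy equilibrium exists.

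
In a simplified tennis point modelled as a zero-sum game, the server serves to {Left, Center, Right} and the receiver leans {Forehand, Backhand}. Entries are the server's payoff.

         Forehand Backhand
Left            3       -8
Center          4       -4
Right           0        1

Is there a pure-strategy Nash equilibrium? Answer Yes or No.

Row minima: Left → -8, Center → -4, Right → 0; maximin = 0.
Column maxima: Forehand → 4, Backhand → 1; minimax = 1.
0 ≠ 1, so no pure-strategy equilibrium exists.

No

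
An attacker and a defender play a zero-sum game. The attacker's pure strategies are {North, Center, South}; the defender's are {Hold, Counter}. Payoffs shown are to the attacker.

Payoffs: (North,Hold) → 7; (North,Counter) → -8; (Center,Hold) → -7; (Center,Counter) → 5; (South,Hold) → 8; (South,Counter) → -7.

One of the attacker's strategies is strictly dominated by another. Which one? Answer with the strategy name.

North

South gives a strictly higher payoff than North against every column: 8 > 7, -7 > -8.
So North is strictly dominated and the attacker never plays it.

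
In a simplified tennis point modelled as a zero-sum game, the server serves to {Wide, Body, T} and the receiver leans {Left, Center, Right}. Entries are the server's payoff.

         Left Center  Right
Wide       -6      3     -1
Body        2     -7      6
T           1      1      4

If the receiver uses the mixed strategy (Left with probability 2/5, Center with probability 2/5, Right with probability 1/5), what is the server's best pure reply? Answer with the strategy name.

Expected payoff of Wide: (2/5)·(-6) + (2/5)·3 + (1/5)·(-1) = -7/5.
Expected payoff of Body: (2/5)·2 + (2/5)·(-7) + (1/5)·6 = -4/5.
Expected payoff of T: (2/5)·1 + (2/5)·1 + (1/5)·4 = 8/5.
The largest is 8/5, so the server's best response is T.

T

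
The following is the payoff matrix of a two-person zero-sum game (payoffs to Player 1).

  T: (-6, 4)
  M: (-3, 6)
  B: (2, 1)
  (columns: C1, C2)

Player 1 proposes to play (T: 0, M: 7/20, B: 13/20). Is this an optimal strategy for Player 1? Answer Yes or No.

No

Against C1 this mix gives (7/20)·(-3) + (13/20)·2 = 1/4.
Against C2 this mix gives (7/20)·6 + (13/20)·1 = 11/4.
Player 2 will play C1, holding Player 1 to 1/4. Shifting weight toward the row that does better against C1 would raise this floor (the equalizing mix achieves 3/2 against both C1 and C2), so the proposed strategy is not optimal.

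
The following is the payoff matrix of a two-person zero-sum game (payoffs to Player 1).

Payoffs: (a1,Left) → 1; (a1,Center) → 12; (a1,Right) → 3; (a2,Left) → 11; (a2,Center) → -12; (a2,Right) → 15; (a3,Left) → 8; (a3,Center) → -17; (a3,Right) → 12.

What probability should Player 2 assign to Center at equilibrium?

Row minima: a1 → 1, a2 → -12, a3 → -17; maximin = 1.
Column maxima: Left → 11, Center → 12, Right → 15; minimax = 11.
1 ≠ 11, so there is no saddle point; optimal play is mixed.
a3 is strictly dominated by a2, so Player 1 never plays it.
Right is strictly dominated by Left (it gives Player 1 strictly more in every row), so Player 2 never plays it.
On the remaining 2×2 (a1, a2 vs Left, Center):
Let Player 1 play a1 with probability p. Expected payoff against Left: 1p + 11(1−p) = −10p + 11; against Center: 12p + (-12)(1−p) = 24p − 12.
Setting these equal: −10p + 11 = 24p − 12 ⇒ −34p = -23 ⇒ p = 23/34, and the value is (-10)·(23/34) + 11 = 72/17.
For Player 2: with q = P(Left), equating a1's and a2's payoffs gives −11q + 12 = 23q − 12 ⇒ q = 12/17.

5/17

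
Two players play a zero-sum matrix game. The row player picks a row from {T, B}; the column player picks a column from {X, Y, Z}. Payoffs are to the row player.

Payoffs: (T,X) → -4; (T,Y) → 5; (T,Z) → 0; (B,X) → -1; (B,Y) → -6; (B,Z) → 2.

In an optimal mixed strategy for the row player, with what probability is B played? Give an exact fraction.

9/14

Row minima: T → -4, B → -6; maximin = -4.
Column maxima: X → -1, Y → 5, Z → 2; minimax = -1.
-4 ≠ -1, so there is no saddle point; optimal play is mixed.
Z is strictly dominated by X (it gives the row player strictly more in every row), so the column player never plays it.
On the remaining 2×2 (T, B vs X, Y):
Let the row player play T with probability p. Expected payoff against X: (-4)p + (-1)(1−p) = −3p − 1; against Y: 5p + (-6)(1−p) = 11p − 6.
Setting these equal: −3p − 1 = 11p − 6 ⇒ −14p = -5 ⇒ p = 5/14, and the value is (-3)·(5/14) − 1 = -29/14.
For the column player: with q = P(X), equating T's and B's payoffs gives −9q + 5 = 5q − 6 ⇒ q = 11/14.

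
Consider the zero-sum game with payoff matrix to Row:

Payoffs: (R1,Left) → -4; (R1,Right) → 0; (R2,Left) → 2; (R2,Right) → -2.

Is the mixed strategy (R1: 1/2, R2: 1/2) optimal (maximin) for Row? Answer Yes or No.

Against Left this mix gives (1/2)·(-4) + (1/2)·2 = -1.
Against Right this mix gives (1/2)·0 + (1/2)·(-2) = -1.
All of Column's active replies (Left, Right) yield -1, and no column does worse for Row. The mix makes Column indifferent and guarantees -1, so it is optimal.

Yes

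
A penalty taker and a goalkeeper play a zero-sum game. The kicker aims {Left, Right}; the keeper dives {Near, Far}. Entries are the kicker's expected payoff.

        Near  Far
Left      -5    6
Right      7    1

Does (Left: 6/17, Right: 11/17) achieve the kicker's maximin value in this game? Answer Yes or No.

Against Near this mix gives (6/17)·(-5) + (11/17)·7 = 47/17.
Against Far this mix gives (6/17)·6 + (11/17)·1 = 47/17.
All of the keeper's active replies (Near, Far) yield 47/17, and no column does worse for the kicker. The mix makes the keeper indifferent and guarantees 47/17, so it is optimal.

Yes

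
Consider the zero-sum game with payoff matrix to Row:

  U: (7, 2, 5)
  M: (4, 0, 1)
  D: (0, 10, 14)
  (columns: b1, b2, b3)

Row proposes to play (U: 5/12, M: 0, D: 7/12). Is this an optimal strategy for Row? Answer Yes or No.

Against b1 this mix gives (5/12)·7 + (7/12)·0 = 35/12.
Against b2 this mix gives (5/12)·2 + (7/12)·10 = 20/3.
Against b3 this mix gives (5/12)·5 + (7/12)·14 = 41/4.
Column will play b1, holding Row to 35/12. Shifting weight toward the row that does better against b1 would raise this floor (the equalizing mix achieves 14/3 against both b1 and b2), so the proposed strategy is not optimal.

No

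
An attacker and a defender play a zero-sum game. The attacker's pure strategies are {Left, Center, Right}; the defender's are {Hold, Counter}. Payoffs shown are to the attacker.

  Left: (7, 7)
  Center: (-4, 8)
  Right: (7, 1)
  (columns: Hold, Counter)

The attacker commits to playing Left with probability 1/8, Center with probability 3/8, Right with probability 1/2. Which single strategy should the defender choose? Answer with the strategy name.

If the defender plays Hold, the attacker's expected payoff is (1/8)·7 + (3/8)·(-4) + (1/2)·7 = 23/8.
If the defender plays Counter, the attacker's expected payoff is (1/8)·7 + (3/8)·8 + (1/2)·1 = 35/8.
The defender minimizes the attacker's payoff; the smallest is 23/8, so the best response is Hold.

Hold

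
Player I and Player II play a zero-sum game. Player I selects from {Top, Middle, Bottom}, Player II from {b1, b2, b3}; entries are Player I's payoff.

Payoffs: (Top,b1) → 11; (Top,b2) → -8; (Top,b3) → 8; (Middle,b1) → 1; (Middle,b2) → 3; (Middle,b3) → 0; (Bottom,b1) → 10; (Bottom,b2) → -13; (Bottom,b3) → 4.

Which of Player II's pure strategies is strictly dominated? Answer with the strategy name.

b1

b3 holds Player I's payoff strictly below b1 in every row: 8 < 11, 0 < 1, 4 < 10.
So b1 is strictly dominated for Player II.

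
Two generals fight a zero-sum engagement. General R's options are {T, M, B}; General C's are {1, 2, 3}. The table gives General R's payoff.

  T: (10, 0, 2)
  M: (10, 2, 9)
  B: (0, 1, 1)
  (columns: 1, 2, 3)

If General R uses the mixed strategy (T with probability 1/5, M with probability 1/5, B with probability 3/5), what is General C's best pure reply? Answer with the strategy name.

2

If General C plays 1, General R's expected payoff is (1/5)·10 + (1/5)·10 + (3/5)·0 = 4.
If General C plays 2, General R's expected payoff is (1/5)·0 + (1/5)·2 + (3/5)·1 = 1.
If General C plays 3, General R's expected payoff is (1/5)·2 + (1/5)·9 + (3/5)·1 = 14/5.
General C minimizes General R's payoff; the smallest is 1, so the best response is 2.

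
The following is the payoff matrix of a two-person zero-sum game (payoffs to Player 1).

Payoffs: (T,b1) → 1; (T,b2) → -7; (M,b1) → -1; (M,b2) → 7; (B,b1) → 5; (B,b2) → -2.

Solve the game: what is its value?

11/5

Row minima: T → -7, M → -1, B → -2; maximin = -1.
Column maxima: b1 → 5, b2 → 7; minimax = 5.
-1 ≠ 5, so there is no saddle point; optimal play is mixed.
T is strictly dominated by B, so Player 1 never plays it.
On the remaining 2×2 (M, B vs b1, b2):
Let Player 1 play M with probability p. Expected payoff against b1: (-1)p + 5(1−p) = −6p + 5; against b2: 7p + (-2)(1−p) = 9p − 2.
Setting these equal: −6p + 5 = 9p − 2 ⇒ −15p = -7 ⇒ p = 7/15, and the value is (-6)·(7/15) + 5 = 11/5.
For Player 2: with q = P(b1), equating M's and B's payoffs gives −8q + 7 = 7q − 2 ⇒ q = 3/5.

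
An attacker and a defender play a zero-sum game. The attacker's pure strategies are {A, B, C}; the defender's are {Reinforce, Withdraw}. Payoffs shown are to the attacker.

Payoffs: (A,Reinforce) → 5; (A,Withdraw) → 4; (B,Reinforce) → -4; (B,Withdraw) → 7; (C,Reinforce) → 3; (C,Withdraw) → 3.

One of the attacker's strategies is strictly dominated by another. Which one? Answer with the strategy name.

C

A gives a strictly higher payoff than C against every column: 5 > 3, 4 > 3.
So C is strictly dominated and the attacker never plays it.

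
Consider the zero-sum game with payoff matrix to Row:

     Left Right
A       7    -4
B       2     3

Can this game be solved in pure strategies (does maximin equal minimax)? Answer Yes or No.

No

Row minima: A → -4, B → 2; maximin = 2.
Column maxima: Left → 7, Right → 3; minimax = 3.
2 ≠ 3, so no pure-strategy equilibrium exists.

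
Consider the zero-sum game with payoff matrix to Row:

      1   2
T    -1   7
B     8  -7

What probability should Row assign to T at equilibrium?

Row minima: T → -1, B → -7; maximin = -1.
Column maxima: 1 → 8, 2 → 7; minimax = 7.
-1 ≠ 7, so there is no saddle point; optimal play is mixed.
Let Row play T with probability p. Expected payoff against 1: (-1)p + 8(1−p) = −9p + 8; against 2: 7p + (-7)(1−p) = 14p − 7.
Setting these equal: −9p + 8 = 14p − 7 ⇒ −23p = -15 ⇒ p = 15/23, and the value is (-9)·(15/23) + 8 = 49/23.
For Column: with q = P(1), equating T's and B's payoffs gives −8q + 7 = 15q − 7 ⇒ q = 14/23.

15/23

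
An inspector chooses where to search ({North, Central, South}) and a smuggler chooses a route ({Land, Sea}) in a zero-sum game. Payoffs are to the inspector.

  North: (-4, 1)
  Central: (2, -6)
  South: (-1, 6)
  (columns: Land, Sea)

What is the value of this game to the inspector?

2/5

Row minima: North → -4, Central → -6, South → -1; maximin = -1.
Column maxima: Land → 2, Sea → 6; minimax = 2.
-1 ≠ 2, so there is no saddle point; optimal play is mixed.
North is strictly dominated by South, so the inspector never plays it.
On the remaining 2×2 (Central, South vs Land, Sea):
Let the inspector play Central with probability p. Expected payoff against Land: 2p + (-1)(1−p) = 3p − 1; against Sea: (-6)p + 6(1−p) = −12p + 6.
Setting these equal: 3p − 1 = −12p + 6 ⇒ 15p = 7 ⇒ p = 7/15, and the value is (3)·(7/15) − 1 = 2/5.
For the smuggler: with q = P(Land), equating Central's and South's payoffs gives 8q − 6 = −7q + 6 ⇒ q = 4/5.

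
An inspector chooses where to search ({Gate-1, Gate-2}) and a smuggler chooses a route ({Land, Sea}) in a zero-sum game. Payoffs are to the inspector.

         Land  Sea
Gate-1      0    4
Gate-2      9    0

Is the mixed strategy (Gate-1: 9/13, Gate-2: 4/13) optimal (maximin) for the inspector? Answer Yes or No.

Against Land this mix gives (9/13)·0 + (4/13)·9 = 36/13.
Against Sea this mix gives (9/13)·4 + (4/13)·0 = 36/13.
All of the smuggler's active replies (Land, Sea) yield 36/13, and no column does worse for the inspector. The mix makes the smuggler indifferent and guarantees 36/13, so it is optimal.

Yes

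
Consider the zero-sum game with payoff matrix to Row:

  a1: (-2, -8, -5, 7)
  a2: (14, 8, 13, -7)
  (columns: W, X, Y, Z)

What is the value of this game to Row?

Row minima: a1 → -8, a2 → -7; maximin = -7.
Column maxima: W → 14, X → 8, Y → 13, Z → 7; minimax = 7.
-7 ≠ 7, so there is no saddle point; optimal play is mixed.
W is strictly dominated by X (it gives Row strictly more in every row), so Column never plays it.
Y is strictly dominated by X (it gives Row strictly more in every row), so Column never plays it.
On the remaining 2×2 (a1, a2 vs X, Z):
Let Row play a1 with probability p. Expected payoff against X: (-8)p + 8(1−p) = −16p + 8; against Z: 7p + (-7)(1−p) = 14p − 7.
Setting these equal: −16p + 8 = 14p − 7 ⇒ −30p = -15 ⇒ p = 1/2, and the value is (-16)·(1/2) + 8 = 0.
For Column: with q = P(X), equating a1's and a2's payoffs gives −15q + 7 = 15q − 7 ⇒ q = 7/15.

0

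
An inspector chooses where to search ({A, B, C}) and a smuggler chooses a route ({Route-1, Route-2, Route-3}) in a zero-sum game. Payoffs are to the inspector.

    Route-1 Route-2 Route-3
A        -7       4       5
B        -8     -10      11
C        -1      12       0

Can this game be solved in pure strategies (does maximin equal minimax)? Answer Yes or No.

Row minima: A → -7, B → -10, C → -1; maximin = -1.
Column maxima: Route-1 → -1, Route-2 → 12, Route-3 → 11; minimax = -1.
maximin = minimax = -1, so a saddle point exists.

Yes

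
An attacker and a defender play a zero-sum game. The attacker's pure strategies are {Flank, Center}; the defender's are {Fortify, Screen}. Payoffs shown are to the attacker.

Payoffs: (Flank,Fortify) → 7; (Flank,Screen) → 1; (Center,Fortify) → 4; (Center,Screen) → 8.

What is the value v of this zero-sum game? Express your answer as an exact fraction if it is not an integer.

Row minima: Flank → 1, Center → 4; maximin = 4.
Column maxima: Fortify → 7, Screen → 8; minimax = 7.
4 ≠ 7, so there is no saddle point; optimal play is mixed.
Let the attacker play Flank with probability p. Expected payoff against Fortify: 7p + 4(1−p) = 3p + 4; against Screen: 1p + 8(1−p) = −7p + 8.
Setting these equal: 3p + 4 = −7p + 8 ⇒ 10p = 4 ⇒ p = 2/5, and the value is (3)·(2/5) + 4 = 26/5.
For the defender: with q = P(Fortify), equating Flank's and Center's payoffs gives 6q + 1 = −4q + 8 ⇒ q = 7/10.

26/5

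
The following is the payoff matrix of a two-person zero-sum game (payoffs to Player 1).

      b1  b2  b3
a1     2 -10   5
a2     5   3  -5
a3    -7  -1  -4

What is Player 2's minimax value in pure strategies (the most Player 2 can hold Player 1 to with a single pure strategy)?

3

Column maxima: b1 → 5, b2 → 3, b3 → 5.
The smallest of these is 3.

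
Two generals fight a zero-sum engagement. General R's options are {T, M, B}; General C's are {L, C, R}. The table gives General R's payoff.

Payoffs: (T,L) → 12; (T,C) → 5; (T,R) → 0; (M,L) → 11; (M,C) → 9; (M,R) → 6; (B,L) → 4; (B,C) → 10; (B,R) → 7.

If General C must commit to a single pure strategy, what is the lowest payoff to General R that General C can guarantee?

7

Column maxima: L → 12, C → 10, R → 7.
The smallest of these is 7.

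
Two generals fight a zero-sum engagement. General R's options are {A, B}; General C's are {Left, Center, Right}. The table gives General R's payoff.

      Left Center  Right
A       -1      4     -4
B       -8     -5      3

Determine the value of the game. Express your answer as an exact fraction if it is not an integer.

Row minima: A → -4, B → -8; maximin = -4.
Column maxima: Left → -1, Center → 4, Right → 3; minimax = -1.
-4 ≠ -1, so there is no saddle point; optimal play is mixed.
Center is strictly dominated by Left (it gives General R strictly more in every row), so General C never plays it.
On the remaining 2×2 (A, B vs Left, Right):
Let General R play A with probability p. Expected payoff against Left: (-1)p + (-8)(1−p) = 7p − 8; against Right: (-4)p + 3(1−p) = −7p + 3.
Setting these equal: 7p − 8 = −7p + 3 ⇒ 14p = 11 ⇒ p = 11/14, and the value is (7)·(11/14) − 8 = -5/2.
For General C: with q = P(Left), equating A's and B's payoffs gives 3q − 4 = −11q + 3 ⇒ q = 1/2.

-5/2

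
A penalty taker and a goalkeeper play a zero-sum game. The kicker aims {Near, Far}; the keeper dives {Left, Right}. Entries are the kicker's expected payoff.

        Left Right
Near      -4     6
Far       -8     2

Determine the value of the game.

-4

Row minima: Near → -4, Far → -8; maximin = -4.
Column maxima: Left → -4, Right → 6; minimax = -4.
Since maximin = minimax = -4, there is a saddle point and the value is -4.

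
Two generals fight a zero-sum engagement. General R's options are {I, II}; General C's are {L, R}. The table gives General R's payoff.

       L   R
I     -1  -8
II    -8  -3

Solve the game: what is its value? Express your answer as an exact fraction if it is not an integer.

Row minima: I → -8, II → -8; maximin = -8.
Column maxima: L → -1, R → -3; minimax = -3.
-8 ≠ -3, so there is no saddle point; optimal play is mixed.
Let General R play I with probability p. Expected payoff against L: (-1)p + (-8)(1−p) = 7p − 8; against R: (-8)p + (-3)(1−p) = −5p − 3.
Setting these equal: 7p − 8 = −5p − 3 ⇒ 12p = 5 ⇒ p = 5/12, and the value is (7)·(5/12) − 8 = -61/12.
For General C: with q = P(L), equating I's and II's payoffs gives 7q − 8 = −5q − 3 ⇒ q = 5/12.

-61/12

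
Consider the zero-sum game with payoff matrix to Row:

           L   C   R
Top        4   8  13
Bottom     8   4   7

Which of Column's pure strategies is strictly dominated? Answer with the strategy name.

R

C holds Row's payoff strictly below R in every row: 8 < 13, 4 < 7.
So R is strictly dominated for Column.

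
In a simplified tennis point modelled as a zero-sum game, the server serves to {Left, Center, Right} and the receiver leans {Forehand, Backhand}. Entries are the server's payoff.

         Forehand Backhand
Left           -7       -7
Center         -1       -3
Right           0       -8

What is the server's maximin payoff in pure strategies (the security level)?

Row minima: Left → -7, Center → -3, Right → -8.
The best of these is -3.

-3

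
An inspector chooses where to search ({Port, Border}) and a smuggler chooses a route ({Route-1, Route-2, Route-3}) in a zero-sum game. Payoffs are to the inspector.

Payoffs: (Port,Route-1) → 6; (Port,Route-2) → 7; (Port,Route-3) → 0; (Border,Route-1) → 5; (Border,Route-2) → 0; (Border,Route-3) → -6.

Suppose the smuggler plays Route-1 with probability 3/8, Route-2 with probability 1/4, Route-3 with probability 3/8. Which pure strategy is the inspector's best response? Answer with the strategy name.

Port

Expected payoff of Port: (3/8)·6 + (1/4)·7 + (3/8)·0 = 4.
Expected payoff of Border: (3/8)·5 + (1/4)·0 + (3/8)·(-6) = -3/8.
The largest is 4, so the inspector's best response is Port.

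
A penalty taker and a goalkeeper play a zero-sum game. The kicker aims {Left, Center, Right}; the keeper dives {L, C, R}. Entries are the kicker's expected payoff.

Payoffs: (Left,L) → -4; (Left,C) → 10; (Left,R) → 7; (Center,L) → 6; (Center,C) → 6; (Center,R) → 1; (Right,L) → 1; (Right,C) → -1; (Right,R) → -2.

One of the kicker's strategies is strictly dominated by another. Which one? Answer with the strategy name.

Right

Center gives a strictly higher payoff than Right against every column: 6 > 1, 6 > -1, 1 > -2.
So Right is strictly dominated and the kicker never plays it.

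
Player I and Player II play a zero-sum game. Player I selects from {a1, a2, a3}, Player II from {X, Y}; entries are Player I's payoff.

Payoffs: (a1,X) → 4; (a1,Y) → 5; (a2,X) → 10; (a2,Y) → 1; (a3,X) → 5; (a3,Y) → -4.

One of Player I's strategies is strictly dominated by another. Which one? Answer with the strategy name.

a3

a2 gives a strictly higher payoff than a3 against every column: 10 > 5, 1 > -4.
So a3 is strictly dominated and Player I never plays it.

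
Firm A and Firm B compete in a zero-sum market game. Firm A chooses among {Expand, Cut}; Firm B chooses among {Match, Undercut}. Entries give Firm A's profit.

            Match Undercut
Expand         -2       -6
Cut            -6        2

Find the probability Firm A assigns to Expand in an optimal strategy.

2/3

Row minima: Expand → -6, Cut → -6; maximin = -6.
Column maxima: Match → -2, Undercut → 2; minimax = -2.
-6 ≠ -2, so there is no saddle point; optimal play is mixed.
Let Firm A play Expand with probability p. Expected payoff against Match: (-2)p + (-6)(1−p) = 4p − 6; against Undercut: (-6)p + 2(1−p) = −8p + 2.
Setting these equal: 4p − 6 = −8p + 2 ⇒ 12p = 8 ⇒ p = 2/3, and the value is (4)·(2/3) − 6 = -10/3.
For Firm B: with q = P(Match), equating Expand's and Cut's payoffs gives 4q − 6 = −8q + 2 ⇒ q = 2/3.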